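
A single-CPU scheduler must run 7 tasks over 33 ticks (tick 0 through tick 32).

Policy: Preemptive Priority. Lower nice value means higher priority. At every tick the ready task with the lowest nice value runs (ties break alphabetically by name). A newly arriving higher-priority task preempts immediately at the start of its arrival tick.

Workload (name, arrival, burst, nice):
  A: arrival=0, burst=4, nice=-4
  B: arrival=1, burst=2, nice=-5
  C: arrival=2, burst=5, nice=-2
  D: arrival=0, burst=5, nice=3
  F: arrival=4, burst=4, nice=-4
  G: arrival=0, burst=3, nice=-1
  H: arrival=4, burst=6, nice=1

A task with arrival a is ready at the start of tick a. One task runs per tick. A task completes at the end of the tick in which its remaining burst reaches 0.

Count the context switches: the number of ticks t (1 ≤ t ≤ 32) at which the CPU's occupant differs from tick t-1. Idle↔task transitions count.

t=0: ready={A,D,G} → run A
t=1: ready={A,B,D,G} → run B
t=2: ready={A,B,C,D,G} → run B
t=3: ready={A,C,D,G} → run A
t=4: ready={A,C,D,F,G,H} → run A
t=5: ready={A,C,D,F,G,H} → run A
t=6: ready={C,D,F,G,H} → run F
t=7: ready={C,D,F,G,H} → run F
t=8: ready={C,D,F,G,H} → run F
t=9: ready={C,D,F,G,H} → run F
t=10: ready={C,D,G,H} → run C
t=11: ready={C,D,G,H} → run C
t=12: ready={C,D,G,H} → run C
t=13: ready={C,D,G,H} → run C
t=14: ready={C,D,G,H} → run C
t=15: ready={D,G,H} → run G
t=16: ready={D,G,H} → run G
t=17: ready={D,G,H} → run G
t=18: ready={D,H} → run H
t=19: ready={D,H} → run H
t=20: ready={D,H} → run H
t=21: ready={D,H} → run H
t=22: ready={D,H} → run H
t=23: ready={D,H} → run H
t=24: ready={D} → run D
t=25: ready={D} → run D
t=26: ready={D} → run D
t=27: ready={D} → run D
t=28: ready={D} → run D
t=29: (idle)
t=30: (idle)
t=31: (idle)
t=32: (idle)

context switches = 8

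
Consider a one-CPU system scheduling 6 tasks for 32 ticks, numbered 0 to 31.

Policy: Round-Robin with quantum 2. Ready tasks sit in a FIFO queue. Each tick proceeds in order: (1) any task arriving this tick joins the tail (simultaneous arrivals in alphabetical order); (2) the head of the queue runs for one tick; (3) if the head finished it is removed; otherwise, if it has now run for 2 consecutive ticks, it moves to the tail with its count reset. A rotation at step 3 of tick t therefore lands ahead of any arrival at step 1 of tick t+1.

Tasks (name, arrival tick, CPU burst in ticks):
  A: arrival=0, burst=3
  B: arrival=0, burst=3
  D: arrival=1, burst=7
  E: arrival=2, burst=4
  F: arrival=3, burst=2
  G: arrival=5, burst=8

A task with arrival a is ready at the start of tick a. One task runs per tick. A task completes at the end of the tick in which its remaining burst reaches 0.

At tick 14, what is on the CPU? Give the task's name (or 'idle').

running at tick 14 = D

t=0: queue=[A,B] q_used=0 → run A
t=1: queue=[A,B,D] q_used=1 → run A
t=2: queue=[B,D,A,E] q_used=0 → run B
t=3: queue=[B,D,A,E,F] q_used=1 → run B
t=4: queue=[D,A,E,F,B] q_used=0 → run D
t=5: queue=[D,A,E,F,B,G] q_used=1 → run D
t=6: queue=[A,E,F,B,G,D] q_used=0 → run A
t=7: queue=[E,F,B,G,D] q_used=0 → run E
t=8: queue=[E,F,B,G,D] q_used=1 → run E
t=9: queue=[F,B,G,D,E] q_used=0 → run F
t=10: queue=[F,B,G,D,E] q_used=1 → run F
t=11: queue=[B,G,D,E] q_used=0 → run B
t=12: queue=[G,D,E] q_used=0 → run G
t=13: queue=[G,D,E] q_used=1 → run G
t=14: queue=[D,E,G] q_used=0 → run D
t=15: queue=[D,E,G] q_used=1 → run D
t=16: queue=[E,G,D] q_used=0 → run E
t=17: queue=[E,G,D] q_used=1 → run E
t=18: queue=[G,D] q_used=0 → run G
t=19: queue=[G,D] q_used=1 → run G
t=20: queue=[D,G] q_used=0 → run D
t=21: queue=[D,G] q_used=1 → run D
t=22: queue=[G,D] q_used=0 → run G
t=23: queue=[G,D] q_used=1 → run G
t=24: queue=[D,G] q_used=0 → run D
t=25: queue=[G] q_used=0 → run G
t=26: queue=[G] q_used=1 → run G
t=27: (idle)
t=28: (idle)
t=29: (idle)
t=30: (idle)
t=31: (idle)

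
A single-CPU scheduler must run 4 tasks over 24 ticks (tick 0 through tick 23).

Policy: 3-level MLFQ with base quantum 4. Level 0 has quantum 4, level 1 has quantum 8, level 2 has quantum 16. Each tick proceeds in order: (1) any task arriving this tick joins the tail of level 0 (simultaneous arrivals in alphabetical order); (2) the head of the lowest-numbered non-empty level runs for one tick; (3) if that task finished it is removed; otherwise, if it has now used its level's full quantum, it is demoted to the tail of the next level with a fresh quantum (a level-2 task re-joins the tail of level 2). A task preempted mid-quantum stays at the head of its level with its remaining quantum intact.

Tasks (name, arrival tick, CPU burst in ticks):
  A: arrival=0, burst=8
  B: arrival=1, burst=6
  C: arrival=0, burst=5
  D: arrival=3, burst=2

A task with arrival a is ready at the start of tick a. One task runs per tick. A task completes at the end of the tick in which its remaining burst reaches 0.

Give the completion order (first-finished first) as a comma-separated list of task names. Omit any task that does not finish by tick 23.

completion order = D, A, C, B

t=0: L0/L1/L2 = AC/-/- → run A
t=1: L0/L1/L2 = ACB/-/- → run A
t=2: L0/L1/L2 = ACB/-/- → run A
t=3: L0/L1/L2 = ACBD/-/- → run A
t=4: L0/L1/L2 = CBD/A/- → run C
t=5: L0/L1/L2 = CBD/A/- → run C
t=6: L0/L1/L2 = CBD/A/- → run C
t=7: L0/L1/L2 = CBD/A/- → run C
t=8: L0/L1/L2 = BD/AC/- → run B
t=9: L0/L1/L2 = BD/AC/- → run B
t=10: L0/L1/L2 = BD/AC/- → run B
t=11: L0/L1/L2 = BD/AC/- → run B
t=12: L0/L1/L2 = D/ACB/- → run D
t=13: L0/L1/L2 = D/ACB/- → run D
t=14: L0/L1/L2 = -/ACB/- → run A
t=15: L0/L1/L2 = -/ACB/- → run A
t=16: L0/L1/L2 = -/ACB/- → run A
t=17: L0/L1/L2 = -/ACB/- → run A
t=18: L0/L1/L2 = -/CB/- → run C
t=19: L0/L1/L2 = -/B/- → run B
t=20: L0/L1/L2 = -/B/- → run B
t=21: (idle)
t=22: (idle)
t=23: (idle)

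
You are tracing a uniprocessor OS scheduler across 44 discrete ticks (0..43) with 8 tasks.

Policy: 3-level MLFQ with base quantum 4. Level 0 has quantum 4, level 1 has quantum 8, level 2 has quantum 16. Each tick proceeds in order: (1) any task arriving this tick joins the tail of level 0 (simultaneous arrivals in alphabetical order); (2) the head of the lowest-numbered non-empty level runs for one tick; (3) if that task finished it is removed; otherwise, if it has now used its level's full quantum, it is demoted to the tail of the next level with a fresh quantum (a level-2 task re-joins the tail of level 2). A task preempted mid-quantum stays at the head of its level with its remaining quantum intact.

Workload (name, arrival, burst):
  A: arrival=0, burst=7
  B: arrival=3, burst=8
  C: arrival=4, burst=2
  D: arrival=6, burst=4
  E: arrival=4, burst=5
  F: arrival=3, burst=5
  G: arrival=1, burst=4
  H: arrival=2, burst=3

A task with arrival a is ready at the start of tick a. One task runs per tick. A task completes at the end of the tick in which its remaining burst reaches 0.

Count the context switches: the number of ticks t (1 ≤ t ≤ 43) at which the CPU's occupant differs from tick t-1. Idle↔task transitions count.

context switches = 12

t=0: L0/L1/L2 = A/-/- → run A
t=1: L0/L1/L2 = AG/-/- → run A
t=2: L0/L1/L2 = AGH/-/- → run A
t=3: L0/L1/L2 = AGHBF/-/- → run A
t=4: L0/L1/L2 = GHBFCE/A/- → run G
t=5: L0/L1/L2 = GHBFCE/A/- → run G
t=6: L0/L1/L2 = GHBFCED/A/- → run G
t=7: L0/L1/L2 = GHBFCED/A/- → run G
t=8: L0/L1/L2 = HBFCED/A/- → run H
t=9: L0/L1/L2 = HBFCED/A/- → run H
t=10: L0/L1/L2 = HBFCED/A/- → run H
t=11: L0/L1/L2 = BFCED/A/- → run B
t=12: L0/L1/L2 = BFCED/A/- → run B
t=13: L0/L1/L2 = BFCED/A/- → run B
t=14: L0/L1/L2 = BFCED/A/- → run B
t=15: L0/L1/L2 = FCED/AB/- → run F
t=16: L0/L1/L2 = FCED/AB/- → run F
t=17: L0/L1/L2 = FCED/AB/- → run F
t=18: L0/L1/L2 = FCED/AB/- → run F
t=19: L0/L1/L2 = CED/ABF/- → run C
t=20: L0/L1/L2 = CED/ABF/- → run C
t=21: L0/L1/L2 = ED/ABF/- → run E
t=22: L0/L1/L2 = ED/ABF/- → run E
t=23: L0/L1/L2 = ED/ABF/- → run E
t=24: L0/L1/L2 = ED/ABF/- → run E
t=25: L0/L1/L2 = D/ABFE/- → run D
t=26: L0/L1/L2 = D/ABFE/- → run D
t=27: L0/L1/L2 = D/ABFE/- → run D
t=28: L0/L1/L2 = D/ABFE/- → run D
t=29: L0/L1/L2 = -/ABFE/- → run A
t=30: L0/L1/L2 = -/ABFE/- → run A
t=31: L0/L1/L2 = -/ABFE/- → run A
t=32: L0/L1/L2 = -/BFE/- → run B
t=33: L0/L1/L2 = -/BFE/- → run B
t=34: L0/L1/L2 = -/BFE/- → run B
t=35: L0/L1/L2 = -/BFE/- → run B
t=36: L0/L1/L2 = -/FE/- → run F
t=37: L0/L1/L2 = -/E/- → run E
t=38: (idle)
t=39: (idle)
t=40: (idle)
t=41: (idle)
t=42: (idle)
t=43: (idle)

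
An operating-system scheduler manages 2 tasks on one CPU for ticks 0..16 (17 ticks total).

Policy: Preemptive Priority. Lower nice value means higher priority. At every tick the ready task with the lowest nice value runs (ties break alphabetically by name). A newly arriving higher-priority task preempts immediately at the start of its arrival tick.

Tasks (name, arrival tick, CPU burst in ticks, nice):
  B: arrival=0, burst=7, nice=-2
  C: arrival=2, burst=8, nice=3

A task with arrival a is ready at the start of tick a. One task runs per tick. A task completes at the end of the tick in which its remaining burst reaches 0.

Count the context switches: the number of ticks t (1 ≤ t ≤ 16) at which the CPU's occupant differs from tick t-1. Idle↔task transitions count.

t=0: ready={B} → run B
t=1: ready={B} → run B
t=2: ready={B,C} → run B
t=3: ready={B,C} → run B
t=4: ready={B,C} → run B
t=5: ready={B,C} → run B
t=6: ready={B,C} → run B
t=7: ready={C} → run C
t=8: ready={C} → run C
t=9: ready={C} → run C
t=10: ready={C} → run C
t=11: ready={C} → run C
t=12: ready={C} → run C
t=13: ready={C} → run C
t=14: ready={C} → run C
t=15: (idle)
t=16: (idle)

context switches = 2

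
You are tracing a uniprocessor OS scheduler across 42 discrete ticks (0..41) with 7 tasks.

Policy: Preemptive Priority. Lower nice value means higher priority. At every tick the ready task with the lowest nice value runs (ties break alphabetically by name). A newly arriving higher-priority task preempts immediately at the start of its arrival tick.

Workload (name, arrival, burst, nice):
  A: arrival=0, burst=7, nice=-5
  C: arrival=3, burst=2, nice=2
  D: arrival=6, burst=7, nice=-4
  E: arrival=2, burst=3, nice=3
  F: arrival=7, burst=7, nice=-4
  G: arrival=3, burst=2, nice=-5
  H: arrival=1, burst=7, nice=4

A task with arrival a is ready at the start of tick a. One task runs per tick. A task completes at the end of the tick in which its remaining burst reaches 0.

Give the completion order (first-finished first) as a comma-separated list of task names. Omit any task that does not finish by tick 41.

t=0: ready={A} → run A
t=1: ready={A,H} → run A
t=2: ready={A,E,H} → run A
t=3: ready={A,C,E,G,H} → run A
t=4: ready={A,C,E,G,H} → run A
t=5: ready={A,C,E,G,H} → run A
t=6: ready={A,C,D,E,G,H} → run A
t=7: ready={C,D,E,F,G,H} → run G
t=8: ready={C,D,E,F,G,H} → run G
t=9: ready={C,D,E,F,H} → run D
t=10: ready={C,D,E,F,H} → run D
t=11: ready={C,D,E,F,H} → run D
t=12: ready={C,D,E,F,H} → run D
t=13: ready={C,D,E,F,H} → run D
t=14: ready={C,D,E,F,H} → run D
t=15: ready={C,D,E,F,H} → run D
t=16: ready={C,E,F,H} → run F
t=17: ready={C,E,F,H} → run F
t=18: ready={C,E,F,H} → run F
t=19: ready={C,E,F,H} → run F
t=20: ready={C,E,F,H} → run F
t=21: ready={C,E,F,H} → run F
t=22: ready={C,E,F,H} → run F
t=23: ready={C,E,H} → run C
t=24: ready={C,E,H} → run C
t=25: ready={E,H} → run E
t=26: ready={E,H} → run E
t=27: ready={E,H} → run E
t=28: ready={H} → run H
t=29: ready={H} → run H
t=30: ready={H} → run H
t=31: ready={H} → run H
t=32: ready={H} → run H
t=33: ready={H} → run H
t=34: ready={H} → run H
t=35: (idle)
t=36: (idle)
t=37: (idle)
t=38: (idle)
t=39: (idle)
t=40: (idle)
t=41: (idle)

completion order = A, G, D, F, C, E, H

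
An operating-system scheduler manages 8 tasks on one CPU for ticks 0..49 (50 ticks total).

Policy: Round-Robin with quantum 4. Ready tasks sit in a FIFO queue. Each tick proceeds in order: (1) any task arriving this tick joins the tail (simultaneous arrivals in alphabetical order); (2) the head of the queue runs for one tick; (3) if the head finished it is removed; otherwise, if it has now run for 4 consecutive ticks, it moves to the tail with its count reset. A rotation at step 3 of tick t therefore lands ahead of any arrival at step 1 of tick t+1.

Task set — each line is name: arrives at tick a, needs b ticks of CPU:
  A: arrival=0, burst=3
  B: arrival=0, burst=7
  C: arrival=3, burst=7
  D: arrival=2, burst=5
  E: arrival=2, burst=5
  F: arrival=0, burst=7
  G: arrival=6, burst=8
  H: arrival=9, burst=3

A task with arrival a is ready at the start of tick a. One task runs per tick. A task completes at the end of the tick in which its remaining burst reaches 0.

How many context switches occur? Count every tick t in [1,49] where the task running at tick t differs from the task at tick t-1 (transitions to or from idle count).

t=0: queue=[A,B,F] q_used=0 → run A
t=1: queue=[A,B,F] q_used=1 → run A
t=2: queue=[A,B,F,D,E] q_used=2 → run A
t=3: queue=[B,F,D,E,C] q_used=0 → run B
t=4: queue=[B,F,D,E,C] q_used=1 → run B
t=5: queue=[B,F,D,E,C] q_used=2 → run B
t=6: queue=[B,F,D,E,C,G] q_used=3 → run B
t=7: queue=[F,D,E,C,G,B] q_used=0 → run F
t=8: queue=[F,D,E,C,G,B] q_used=1 → run F
t=9: queue=[F,D,E,C,G,B,H] q_used=2 → run F
t=10: queue=[F,D,E,C,G,B,H] q_used=3 → run F
t=11: queue=[D,E,C,G,B,H,F] q_used=0 → run D
t=12: queue=[D,E,C,G,B,H,F] q_used=1 → run D
t=13: queue=[D,E,C,G,B,H,F] q_used=2 → run D
t=14: queue=[D,E,C,G,B,H,F] q_used=3 → run D
t=15: queue=[E,C,G,B,H,F,D] q_used=0 → run E
t=16: queue=[E,C,G,B,H,F,D] q_used=1 → run E
t=17: queue=[E,C,G,B,H,F,D] q_used=2 → run E
t=18: queue=[E,C,G,B,H,F,D] q_used=3 → run E
t=19: queue=[C,G,B,H,F,D,E] q_used=0 → run C
t=20: queue=[C,G,B,H,F,D,E] q_used=1 → run C
t=21: queue=[C,G,B,H,F,D,E] q_used=2 → run C
t=22: queue=[C,G,B,H,F,D,E] q_used=3 → run C
t=23: queue=[G,B,H,F,D,E,C] q_used=0 → run G
t=24: queue=[G,B,H,F,D,E,C] q_used=1 → run G
t=25: queue=[G,B,H,F,D,E,C] q_used=2 → run G
t=26: queue=[G,B,H,F,D,E,C] q_used=3 → run G
t=27: queue=[B,H,F,D,E,C,G] q_used=0 → run B
t=28: queue=[B,H,F,D,E,C,G] q_used=1 → run B
t=29: queue=[B,H,F,D,E,C,G] q_used=2 → run B
t=30: queue=[H,F,D,E,C,G] q_used=0 → run H
t=31: queue=[H,F,D,E,C,G] q_used=1 → run H
t=32: queue=[H,F,D,E,C,G] q_used=2 → run H
t=33: queue=[F,D,E,C,G] q_used=0 → run F
t=34: queue=[F,D,E,C,G] q_used=1 → run F
t=35: queue=[F,D,E,C,G] q_used=2 → run F
t=36: queue=[D,E,C,G] q_used=0 → run D
t=37: queue=[E,C,G] q_used=0 → run E
t=38: queue=[C,G] q_used=0 → run C
t=39: queue=[C,G] q_used=1 → run C
t=40: queue=[C,G] q_used=2 → run C
t=41: queue=[G] q_used=0 → run G
t=42: queue=[G] q_used=1 → run G
t=43: queue=[G] q_used=2 → run G
t=44: queue=[G] q_used=3 → run G
t=45: (idle)
t=46: (idle)
t=47: (idle)
t=48: (idle)
t=49: (idle)

context switches = 14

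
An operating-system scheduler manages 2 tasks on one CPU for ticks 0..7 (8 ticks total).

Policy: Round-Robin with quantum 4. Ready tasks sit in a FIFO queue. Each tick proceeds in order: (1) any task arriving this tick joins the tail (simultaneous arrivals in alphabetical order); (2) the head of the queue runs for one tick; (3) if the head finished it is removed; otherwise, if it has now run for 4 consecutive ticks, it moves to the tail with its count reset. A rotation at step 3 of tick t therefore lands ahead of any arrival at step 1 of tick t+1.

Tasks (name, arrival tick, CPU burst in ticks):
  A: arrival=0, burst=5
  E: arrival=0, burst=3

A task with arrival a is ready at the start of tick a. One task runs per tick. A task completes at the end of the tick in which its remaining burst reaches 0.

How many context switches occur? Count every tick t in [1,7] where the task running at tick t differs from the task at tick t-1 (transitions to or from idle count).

t=0: queue=[A,E] q_used=0 → run A
t=1: queue=[A,E] q_used=1 → run A
t=2: queue=[A,E] q_used=2 → run A
t=3: queue=[A,E] q_used=3 → run A
t=4: queue=[E,A] q_used=0 → run E
t=5: queue=[E,A] q_used=1 → run E
t=6: queue=[E,A] q_used=2 → run E
t=7: queue=[A] q_used=0 → run A

context switches = 2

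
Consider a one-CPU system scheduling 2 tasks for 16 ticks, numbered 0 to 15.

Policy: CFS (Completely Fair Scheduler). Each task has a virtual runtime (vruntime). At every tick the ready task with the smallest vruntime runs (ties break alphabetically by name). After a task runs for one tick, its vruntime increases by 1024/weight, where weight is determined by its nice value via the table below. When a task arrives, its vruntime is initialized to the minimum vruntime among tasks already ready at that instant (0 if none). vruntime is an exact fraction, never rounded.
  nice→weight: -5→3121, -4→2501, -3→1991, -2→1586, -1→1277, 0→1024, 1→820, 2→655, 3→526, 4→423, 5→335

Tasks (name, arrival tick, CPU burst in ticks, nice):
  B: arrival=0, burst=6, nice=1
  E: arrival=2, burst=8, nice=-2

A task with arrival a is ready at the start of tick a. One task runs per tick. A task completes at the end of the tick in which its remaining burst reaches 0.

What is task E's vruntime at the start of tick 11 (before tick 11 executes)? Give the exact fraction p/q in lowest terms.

vruntime(E, start of tick 11) = 1035776/162565

t=0: vr[B=0] → run B
t=1: vr[B=256/205] → run B
t=2: vr[B=512/205 E=512/205] → run B
t=3: vr[B=768/205 E=512/205] → run E
t=4: vr[B=768/205 E=510976/162565] → run E
t=5: vr[B=768/205 E=615936/162565] → run B
t=6: vr[B=1024/205 E=615936/162565] → run E
t=7: vr[B=1024/205 E=720896/162565] → run E
t=8: vr[B=1024/205 E=825856/162565] → run B
t=9: vr[B=256/41 E=825856/162565] → run E
t=10: vr[B=256/41 E=930816/162565] → run E
t=11: vr[B=256/41 E=1035776/162565] → run B
t=12: vr[E=1035776/162565] → run E
t=13: vr[E=1140736/162565] → run E
t=14: (idle)
t=15: (idle)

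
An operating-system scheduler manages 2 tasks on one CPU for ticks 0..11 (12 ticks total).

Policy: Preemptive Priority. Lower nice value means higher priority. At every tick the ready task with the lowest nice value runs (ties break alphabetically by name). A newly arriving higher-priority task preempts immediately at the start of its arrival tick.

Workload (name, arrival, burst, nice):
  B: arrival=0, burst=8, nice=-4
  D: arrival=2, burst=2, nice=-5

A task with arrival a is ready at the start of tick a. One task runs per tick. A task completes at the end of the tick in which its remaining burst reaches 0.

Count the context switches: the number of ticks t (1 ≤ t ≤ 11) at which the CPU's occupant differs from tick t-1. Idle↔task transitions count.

t=0: ready={B} → run B
t=1: ready={B} → run B
t=2: ready={B,D} → run D
t=3: ready={B,D} → run D
t=4: ready={B} → run B
t=5: ready={B} → run B
t=6: ready={B} → run B
t=7: ready={B} → run B
t=8: ready={B} → run B
t=9: ready={B} → run B
t=10: (idle)
t=11: (idle)

context switches = 3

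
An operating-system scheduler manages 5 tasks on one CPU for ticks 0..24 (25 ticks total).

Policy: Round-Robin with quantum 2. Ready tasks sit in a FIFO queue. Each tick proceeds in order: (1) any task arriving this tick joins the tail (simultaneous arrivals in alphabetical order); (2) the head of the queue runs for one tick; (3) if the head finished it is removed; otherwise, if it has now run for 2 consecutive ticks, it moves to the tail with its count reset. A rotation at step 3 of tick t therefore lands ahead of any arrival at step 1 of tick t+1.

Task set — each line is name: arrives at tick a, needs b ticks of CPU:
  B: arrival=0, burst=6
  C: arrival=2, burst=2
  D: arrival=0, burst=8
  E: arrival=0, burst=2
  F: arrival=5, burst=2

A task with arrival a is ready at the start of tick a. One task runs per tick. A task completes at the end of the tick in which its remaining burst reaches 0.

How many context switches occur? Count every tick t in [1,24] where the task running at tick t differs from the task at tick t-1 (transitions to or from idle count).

t=0: queue=[B,D,E] q_used=0 → run B
t=1: queue=[B,D,E] q_used=1 → run B
t=2: queue=[D,E,B,C] q_used=0 → run D
t=3: queue=[D,E,B,C] q_used=1 → run D
t=4: queue=[E,B,C,D] q_used=0 → run E
t=5: queue=[E,B,C,D,F] q_used=1 → run E
t=6: queue=[B,C,D,F] q_used=0 → run B
t=7: queue=[B,C,D,F] q_used=1 → run B
t=8: queue=[C,D,F,B] q_used=0 → run C
t=9: queue=[C,D,F,B] q_used=1 → run C
t=10: queue=[D,F,B] q_used=0 → run D
t=11: queue=[D,F,B] q_used=1 → run D
t=12: queue=[F,B,D] q_used=0 → run F
t=13: queue=[F,B,D] q_used=1 → run F
t=14: queue=[B,D] q_used=0 → run B
t=15: queue=[B,D] q_used=1 → run B
t=16: queue=[D] q_used=0 → run D
t=17: queue=[D] q_used=1 → run D
t=18: queue=[D] q_used=0 → run D
t=19: queue=[D] q_used=1 → run D
t=20: (idle)
t=21: (idle)
t=22: (idle)
t=23: (idle)
t=24: (idle)

context switches = 9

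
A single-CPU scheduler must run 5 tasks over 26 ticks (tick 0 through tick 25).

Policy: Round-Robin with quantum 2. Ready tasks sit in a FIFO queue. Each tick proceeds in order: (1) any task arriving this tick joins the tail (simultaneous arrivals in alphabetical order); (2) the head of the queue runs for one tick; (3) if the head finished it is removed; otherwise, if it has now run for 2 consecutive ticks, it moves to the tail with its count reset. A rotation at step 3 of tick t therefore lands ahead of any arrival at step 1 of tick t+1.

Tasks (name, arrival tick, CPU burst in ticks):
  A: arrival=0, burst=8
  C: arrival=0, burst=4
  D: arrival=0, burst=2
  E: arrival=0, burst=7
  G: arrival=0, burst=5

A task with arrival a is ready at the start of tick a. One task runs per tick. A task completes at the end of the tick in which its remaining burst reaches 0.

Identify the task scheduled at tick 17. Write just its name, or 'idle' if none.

running at tick 17 = G

t=0: queue=[A,C,D,E,G] q_used=0 → run A
t=1: queue=[A,C,D,E,G] q_used=1 → run A
t=2: queue=[C,D,E,G,A] q_used=0 → run C
t=3: queue=[C,D,E,G,A] q_used=1 → run C
t=4: queue=[D,E,G,A,C] q_used=0 → run D
t=5: queue=[D,E,G,A,C] q_used=1 → run D
t=6: queue=[E,G,A,C] q_used=0 → run E
t=7: queue=[E,G,A,C] q_used=1 → run E
t=8: queue=[G,A,C,E] q_used=0 → run G
t=9: queue=[G,A,C,E] q_used=1 → run G
t=10: queue=[A,C,E,G] q_used=0 → run A
t=11: queue=[A,C,E,G] q_used=1 → run A
t=12: queue=[C,E,G,A] q_used=0 → run C
t=13: queue=[C,E,G,A] q_used=1 → run C
t=14: queue=[E,G,A] q_used=0 → run E
t=15: queue=[E,G,A] q_used=1 → run E
t=16: queue=[G,A,E] q_used=0 → run G
t=17: queue=[G,A,E] q_used=1 → run G
t=18: queue=[A,E,G] q_used=0 → run A
t=19: queue=[A,E,G] q_used=1 → run A
t=20: queue=[E,G,A] q_used=0 → run E
t=21: queue=[E,G,A] q_used=1 → run E
t=22: queue=[G,A,E] q_used=0 → run G
t=23: queue=[A,E] q_used=0 → run A
t=24: queue=[A,E] q_used=1 → run A
t=25: queue=[E] q_used=0 → run E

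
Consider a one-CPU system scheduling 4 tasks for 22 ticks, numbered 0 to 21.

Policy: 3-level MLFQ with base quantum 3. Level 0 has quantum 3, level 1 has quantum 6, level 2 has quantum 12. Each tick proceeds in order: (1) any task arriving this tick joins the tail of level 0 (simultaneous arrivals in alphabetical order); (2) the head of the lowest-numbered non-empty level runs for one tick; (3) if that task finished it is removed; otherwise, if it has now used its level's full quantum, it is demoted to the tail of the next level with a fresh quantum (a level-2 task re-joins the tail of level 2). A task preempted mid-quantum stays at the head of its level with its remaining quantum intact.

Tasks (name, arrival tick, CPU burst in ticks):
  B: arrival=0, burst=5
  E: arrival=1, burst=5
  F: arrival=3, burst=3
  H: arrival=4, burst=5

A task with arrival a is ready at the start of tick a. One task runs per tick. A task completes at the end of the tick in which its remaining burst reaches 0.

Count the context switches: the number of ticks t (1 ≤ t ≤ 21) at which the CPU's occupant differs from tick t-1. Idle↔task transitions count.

t=0: L0/L1/L2 = B/-/- → run B
t=1: L0/L1/L2 = BE/-/- → run B
t=2: L0/L1/L2 = BE/-/- → run B
t=3: L0/L1/L2 = EF/B/- → run E
t=4: L0/L1/L2 = EFH/B/- → run E
t=5: L0/L1/L2 = EFH/B/- → run E
t=6: L0/L1/L2 = FH/BE/- → run F
t=7: L0/L1/L2 = FH/BE/- → run F
t=8: L0/L1/L2 = FH/BE/- → run F
t=9: L0/L1/L2 = H/BE/- → run H
t=10: L0/L1/L2 = H/BE/- → run H
t=11: L0/L1/L2 = H/BE/- → run H
t=12: L0/L1/L2 = -/BEH/- → run B
t=13: L0/L1/L2 = -/BEH/- → run B
t=14: L0/L1/L2 = -/EH/- → run E
t=15: L0/L1/L2 = -/EH/- → run E
t=16: L0/L1/L2 = -/H/- → run H
t=17: L0/L1/L2 = -/H/- → run H
t=18: (idle)
t=19: (idle)
t=20: (idle)
t=21: (idle)

context switches = 7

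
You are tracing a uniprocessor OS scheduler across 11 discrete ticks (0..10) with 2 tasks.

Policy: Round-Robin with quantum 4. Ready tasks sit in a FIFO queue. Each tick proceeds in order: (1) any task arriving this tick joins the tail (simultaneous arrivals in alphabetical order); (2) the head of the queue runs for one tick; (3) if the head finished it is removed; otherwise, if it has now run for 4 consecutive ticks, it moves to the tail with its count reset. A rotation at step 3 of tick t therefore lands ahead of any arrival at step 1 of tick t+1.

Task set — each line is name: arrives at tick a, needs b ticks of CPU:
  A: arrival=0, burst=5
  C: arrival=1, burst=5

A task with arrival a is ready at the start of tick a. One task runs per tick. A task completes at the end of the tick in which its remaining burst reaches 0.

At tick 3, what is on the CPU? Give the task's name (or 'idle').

t=0: queue=[A] q_used=0 → run A
t=1: queue=[A,C] q_used=1 → run A
t=2: queue=[A,C] q_used=2 → run A
t=3: queue=[A,C] q_used=3 → run A
t=4: queue=[C,A] q_used=0 → run C
t=5: queue=[C,A] q_used=1 → run C
t=6: queue=[C,A] q_used=2 → run C
t=7: queue=[C,A] q_used=3 → run C
t=8: queue=[A,C] q_used=0 → run A
t=9: queue=[C] q_used=0 → run C
t=10: (idle)

running at tick 3 = A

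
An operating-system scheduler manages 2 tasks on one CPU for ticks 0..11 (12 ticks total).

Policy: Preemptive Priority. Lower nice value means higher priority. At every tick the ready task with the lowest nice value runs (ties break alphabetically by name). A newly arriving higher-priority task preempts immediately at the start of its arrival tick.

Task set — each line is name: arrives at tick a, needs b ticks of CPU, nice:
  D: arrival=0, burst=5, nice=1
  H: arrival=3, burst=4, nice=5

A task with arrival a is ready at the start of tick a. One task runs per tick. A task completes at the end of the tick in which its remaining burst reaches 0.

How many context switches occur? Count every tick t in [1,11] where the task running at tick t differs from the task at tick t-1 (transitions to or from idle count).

t=0: ready={D} → run D
t=1: ready={D} → run D
t=2: ready={D} → run D
t=3: ready={D,H} → run D
t=4: ready={D,H} → run D
t=5: ready={H} → run H
t=6: ready={H} → run H
t=7: ready={H} → run H
t=8: ready={H} → run H
t=9: (idle)
t=10: (idle)
t=11: (idle)

context switches = 2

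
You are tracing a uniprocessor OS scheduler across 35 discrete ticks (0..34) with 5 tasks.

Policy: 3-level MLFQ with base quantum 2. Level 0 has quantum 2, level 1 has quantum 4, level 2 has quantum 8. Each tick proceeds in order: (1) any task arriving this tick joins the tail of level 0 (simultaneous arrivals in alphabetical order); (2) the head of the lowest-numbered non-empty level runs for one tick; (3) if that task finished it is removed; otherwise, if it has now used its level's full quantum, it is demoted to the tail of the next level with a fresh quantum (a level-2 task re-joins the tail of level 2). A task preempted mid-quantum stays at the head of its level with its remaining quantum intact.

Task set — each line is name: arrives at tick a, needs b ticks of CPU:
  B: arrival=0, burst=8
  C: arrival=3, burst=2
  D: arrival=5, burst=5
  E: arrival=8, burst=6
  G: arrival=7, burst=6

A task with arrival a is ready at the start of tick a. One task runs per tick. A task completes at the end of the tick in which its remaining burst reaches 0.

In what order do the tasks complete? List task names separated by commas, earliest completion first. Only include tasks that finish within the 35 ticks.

completion order = C, D, G, E, B

t=0: L0/L1/L2 = B/-/- → run B
t=1: L0/L1/L2 = B/-/- → run B
t=2: L0/L1/L2 = -/B/- → run B
t=3: L0/L1/L2 = C/B/- → run C
t=4: L0/L1/L2 = C/B/- → run C
t=5: L0/L1/L2 = D/B/- → run D
t=6: L0/L1/L2 = D/B/- → run D
t=7: L0/L1/L2 = G/BD/- → run G
t=8: L0/L1/L2 = GE/BD/- → run G
t=9: L0/L1/L2 = E/BDG/- → run E
t=10: L0/L1/L2 = E/BDG/- → run E
t=11: L0/L1/L2 = -/BDGE/- → run B
t=12: L0/L1/L2 = -/BDGE/- → run B
t=13: L0/L1/L2 = -/BDGE/- → run B
t=14: L0/L1/L2 = -/DGE/B → run D
t=15: L0/L1/L2 = -/DGE/B → run D
t=16: L0/L1/L2 = -/DGE/B → run D
t=17: L0/L1/L2 = -/GE/B → run G
t=18: L0/L1/L2 = -/GE/B → run G
t=19: L0/L1/L2 = -/GE/B → run G
t=20: L0/L1/L2 = -/GE/B → run G
t=21: L0/L1/L2 = -/E/B → run E
t=22: L0/L1/L2 = -/E/B → run E
t=23: L0/L1/L2 = -/E/B → run E
t=24: L0/L1/L2 = -/E/B → run E
t=25: L0/L1/L2 = -/-/B → run B
t=26: L0/L1/L2 = -/-/B → run B
t=27: (idle)
t=28: (idle)
t=29: (idle)
t=30: (idle)
t=31: (idle)
t=32: (idle)
t=33: (idle)
t=34: (idle)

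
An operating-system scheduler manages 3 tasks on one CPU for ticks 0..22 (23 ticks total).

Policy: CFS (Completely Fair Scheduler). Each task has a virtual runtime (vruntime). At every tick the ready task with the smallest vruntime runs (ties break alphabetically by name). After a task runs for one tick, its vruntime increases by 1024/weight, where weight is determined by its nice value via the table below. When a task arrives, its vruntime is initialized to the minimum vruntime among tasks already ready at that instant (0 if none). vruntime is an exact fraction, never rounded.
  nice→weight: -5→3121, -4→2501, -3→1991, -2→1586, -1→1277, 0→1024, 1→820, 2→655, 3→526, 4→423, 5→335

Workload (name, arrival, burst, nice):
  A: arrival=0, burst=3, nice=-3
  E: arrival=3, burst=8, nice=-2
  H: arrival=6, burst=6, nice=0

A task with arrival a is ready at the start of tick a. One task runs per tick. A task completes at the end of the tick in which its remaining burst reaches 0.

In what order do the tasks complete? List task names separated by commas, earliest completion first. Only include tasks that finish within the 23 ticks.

t=0: vr[A=0] → run A
t=1: vr[A=1024/1991] → run A
t=2: vr[A=2048/1991] → run A
t=3: vr[E=0] → run E
t=4: vr[E=512/793] → run E
t=5: vr[E=1024/793] → run E
t=6: vr[E=1536/793 H=1536/793] → run E
t=7: vr[E=2048/793 H=1536/793] → run H
t=8: vr[E=2048/793 H=2329/793] → run E
t=9: vr[E=2560/793 H=2329/793] → run H
t=10: vr[E=2560/793 H=3122/793] → run E
t=11: vr[E=3072/793 H=3122/793] → run E
t=12: vr[E=3584/793 H=3122/793] → run H
t=13: vr[E=3584/793 H=3915/793] → run E
t=14: vr[H=3915/793] → run H
t=15: vr[H=4708/793] → run H
t=16: vr[H=5501/793] → run H
t=17: (idle)
t=18: (idle)
t=19: (idle)
t=20: (idle)
t=21: (idle)
t=22: (idle)

completion order = A, E, H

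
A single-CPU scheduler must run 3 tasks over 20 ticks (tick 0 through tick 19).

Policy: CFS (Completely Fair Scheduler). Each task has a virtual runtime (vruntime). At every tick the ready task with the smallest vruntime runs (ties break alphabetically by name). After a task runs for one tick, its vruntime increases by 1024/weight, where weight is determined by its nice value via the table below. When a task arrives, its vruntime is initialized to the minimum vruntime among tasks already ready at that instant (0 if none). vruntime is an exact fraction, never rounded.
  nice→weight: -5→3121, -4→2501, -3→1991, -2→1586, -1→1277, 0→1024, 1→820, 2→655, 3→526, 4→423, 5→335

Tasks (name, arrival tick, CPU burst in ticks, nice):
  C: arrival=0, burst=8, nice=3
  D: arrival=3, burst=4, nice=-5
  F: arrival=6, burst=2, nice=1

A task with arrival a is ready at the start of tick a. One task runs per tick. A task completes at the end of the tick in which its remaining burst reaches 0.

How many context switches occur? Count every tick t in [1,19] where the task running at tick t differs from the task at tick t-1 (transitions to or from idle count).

context switches = 6

t=0: vr[C=0] → run C
t=1: vr[C=512/263] → run C
t=2: vr[C=1024/263] → run C
t=3: vr[C=1536/263 D=1536/263] → run C
t=4: vr[C=2048/263 D=1536/263] → run D
t=5: vr[C=2048/263 D=5063168/820823] → run D
t=6: vr[C=2048/263 D=5332480/820823 F=5332480/820823] → run D
t=7: vr[C=2048/263 D=5601792/820823 F=5332480/820823] → run F
t=8: vr[C=2048/263 D=5601792/820823 F=1303289088/168268715] → run D
t=9: vr[C=2048/263 F=1303289088/168268715] → run F
t=10: vr[C=2048/263] → run C
t=11: vr[C=2560/263] → run C
t=12: vr[C=3072/263] → run C
t=13: vr[C=3584/263] → run C
t=14: (idle)
t=15: (idle)
t=16: (idle)
t=17: (idle)
t=18: (idle)
t=19: (idle)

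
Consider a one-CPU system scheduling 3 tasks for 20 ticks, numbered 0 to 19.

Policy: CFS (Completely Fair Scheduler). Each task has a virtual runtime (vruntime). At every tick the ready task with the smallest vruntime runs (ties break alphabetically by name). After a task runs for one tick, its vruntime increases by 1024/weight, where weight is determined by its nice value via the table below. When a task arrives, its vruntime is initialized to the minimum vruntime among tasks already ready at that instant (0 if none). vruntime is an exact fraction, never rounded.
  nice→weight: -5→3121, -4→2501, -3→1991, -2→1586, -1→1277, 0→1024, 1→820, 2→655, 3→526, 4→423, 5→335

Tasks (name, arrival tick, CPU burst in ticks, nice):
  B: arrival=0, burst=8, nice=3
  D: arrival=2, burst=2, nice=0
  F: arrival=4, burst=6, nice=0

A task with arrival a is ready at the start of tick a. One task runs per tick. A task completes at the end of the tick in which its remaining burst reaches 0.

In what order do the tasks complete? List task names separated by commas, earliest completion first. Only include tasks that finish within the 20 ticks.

t=0: vr[B=0] → run B
t=1: vr[B=512/263] → run B
t=2: vr[B=1024/263 D=1024/263] → run B
t=3: vr[B=1536/263 D=1024/263] → run D
t=4: vr[B=1536/263 D=1287/263 F=1287/263] → run D
t=5: vr[B=1536/263 F=1287/263] → run F
t=6: vr[B=1536/263 F=1550/263] → run B
t=7: vr[B=2048/263 F=1550/263] → run F
t=8: vr[B=2048/263 F=1813/263] → run F
t=9: vr[B=2048/263 F=2076/263] → run B
t=10: vr[B=2560/263 F=2076/263] → run F
t=11: vr[B=2560/263 F=2339/263] → run F
t=12: vr[B=2560/263 F=2602/263] → run B
t=13: vr[B=3072/263 F=2602/263] → run F
t=14: vr[B=3072/263] → run B
t=15: vr[B=3584/263] → run B
t=16: (idle)
t=17: (idle)
t=18: (idle)
t=19: (idle)

completion order = D, F, B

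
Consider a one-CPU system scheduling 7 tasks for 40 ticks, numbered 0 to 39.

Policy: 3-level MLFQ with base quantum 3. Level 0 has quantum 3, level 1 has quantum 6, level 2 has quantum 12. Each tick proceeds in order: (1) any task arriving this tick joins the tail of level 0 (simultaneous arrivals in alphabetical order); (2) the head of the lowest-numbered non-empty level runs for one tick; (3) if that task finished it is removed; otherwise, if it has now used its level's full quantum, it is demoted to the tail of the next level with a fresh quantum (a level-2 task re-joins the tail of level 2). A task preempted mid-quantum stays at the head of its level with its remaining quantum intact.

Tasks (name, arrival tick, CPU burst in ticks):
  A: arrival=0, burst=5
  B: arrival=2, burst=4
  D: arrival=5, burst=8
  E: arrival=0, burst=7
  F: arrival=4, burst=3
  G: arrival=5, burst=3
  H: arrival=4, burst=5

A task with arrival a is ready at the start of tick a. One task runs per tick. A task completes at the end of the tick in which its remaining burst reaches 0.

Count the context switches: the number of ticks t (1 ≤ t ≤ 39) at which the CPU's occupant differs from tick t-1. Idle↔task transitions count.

context switches = 12

t=0: L0/L1/L2 = AE/-/- → run A
t=1: L0/L1/L2 = AE/-/- → run A
t=2: L0/L1/L2 = AEB/-/- → run A
t=3: L0/L1/L2 = EB/A/- → run E
t=4: L0/L1/L2 = EBFH/A/- → run E
t=5: L0/L1/L2 = EBFHDG/A/- → run E
t=6: L0/L1/L2 = BFHDG/AE/- → run B
t=7: L0/L1/L2 = BFHDG/AE/- → run B
t=8: L0/L1/L2 = BFHDG/AE/- → run B
t=9: L0/L1/L2 = FHDG/AEB/- → run F
t=10: L0/L1/L2 = FHDG/AEB/- → run F
t=11: L0/L1/L2 = FHDG/AEB/- → run F
t=12: L0/L1/L2 = HDG/AEB/- → run H
t=13: L0/L1/L2 = HDG/AEB/- → run H
t=14: L0/L1/L2 = HDG/AEB/- → run H
t=15: L0/L1/L2 = DG/AEBH/- → run D
t=16: L0/L1/L2 = DG/AEBH/- → run D
t=17: L0/L1/L2 = DG/AEBH/- → run D
t=18: L0/L1/L2 = G/AEBHD/- → run G
t=19: L0/L1/L2 = G/AEBHD/- → run G
t=20: L0/L1/L2 = G/AEBHD/- → run G
t=21: L0/L1/L2 = -/AEBHD/- → run A
t=22: L0/L1/L2 = -/AEBHD/- → run A
t=23: L0/L1/L2 = -/EBHD/- → run E
t=24: L0/L1/L2 = -/EBHD/- → run E
t=25: L0/L1/L2 = -/EBHD/- → run E
t=26: L0/L1/L2 = -/EBHD/- → run E
t=27: L0/L1/L2 = -/BHD/- → run B
t=28: L0/L1/L2 = -/HD/- → run H
t=29: L0/L1/L2 = -/HD/- → run H
t=30: L0/L1/L2 = -/D/- → run D
t=31: L0/L1/L2 = -/D/- → run D
t=32: L0/L1/L2 = -/D/- → run D
t=33: L0/L1/L2 = -/D/- → run D
t=34: L0/L1/L2 = -/D/- → run D
t=35: (idle)
t=36: (idle)
t=37: (idle)
t=38: (idle)
t=39: (idle)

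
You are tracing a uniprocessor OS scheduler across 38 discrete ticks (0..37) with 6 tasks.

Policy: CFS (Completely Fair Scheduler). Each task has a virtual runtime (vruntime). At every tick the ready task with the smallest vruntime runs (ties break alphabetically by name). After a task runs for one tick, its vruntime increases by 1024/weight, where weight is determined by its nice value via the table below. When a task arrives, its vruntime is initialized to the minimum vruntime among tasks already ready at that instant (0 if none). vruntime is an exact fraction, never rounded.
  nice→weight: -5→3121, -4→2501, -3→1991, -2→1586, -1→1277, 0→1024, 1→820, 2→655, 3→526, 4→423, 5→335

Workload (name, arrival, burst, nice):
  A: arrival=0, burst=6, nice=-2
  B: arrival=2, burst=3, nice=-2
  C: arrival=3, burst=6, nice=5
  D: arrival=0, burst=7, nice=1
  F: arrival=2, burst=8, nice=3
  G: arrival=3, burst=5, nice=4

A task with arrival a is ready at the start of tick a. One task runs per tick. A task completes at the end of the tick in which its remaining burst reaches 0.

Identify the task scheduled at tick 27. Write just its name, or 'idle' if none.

t=0: vr[A=0 D=0] → run A
t=1: vr[A=512/793 D=0] → run D
t=2: vr[A=512/793 B=512/793 D=256/205 F=512/793] → run A
t=3: vr[A=1024/793 B=512/793 C=512/793 D=256/205 F=512/793 G=512/793] → run B
t=4: vr[A=1024/793 B=1024/793 C=512/793 D=256/205 F=512/793 G=512/793] → run C
t=5: vr[A=1024/793 B=1024/793 C=983552/265655 D=256/205 F=512/793 G=512/793] → run F
t=6: vr[A=1024/793 B=1024/793 C=983552/265655 D=256/205 F=540672/208559 G=512/793] → run G
t=7: vr[A=1024/793 B=1024/793 C=983552/265655 D=256/205 F=540672/208559 G=1028608/335439] → run D
t=8: vr[A=1024/793 B=1024/793 C=983552/265655 D=512/205 F=540672/208559 G=1028608/335439] → run A
t=9: vr[A=1536/793 B=1024/793 C=983552/265655 D=512/205 F=540672/208559 G=1028608/335439] → run B
t=10: vr[A=1536/793 B=1536/793 C=983552/265655 D=512/205 F=540672/208559 G=1028608/335439] → run A
t=11: vr[A=2048/793 B=1536/793 C=983552/265655 D=512/205 F=540672/208559 G=1028608/335439] → run B
t=12: vr[A=2048/793 C=983552/265655 D=512/205 F=540672/208559 G=1028608/335439] → run D
t=13: vr[A=2048/793 C=983552/265655 D=768/205 F=540672/208559 G=1028608/335439] → run A
t=14: vr[A=2560/793 C=983552/265655 D=768/205 F=540672/208559 G=1028608/335439] → run F
t=15: vr[A=2560/793 C=983552/265655 D=768/205 F=946688/208559 G=1028608/335439] → run G
t=16: vr[A=2560/793 C=983552/265655 D=768/205 F=946688/208559 G=1840640/335439] → run A
t=17: vr[C=983552/265655 D=768/205 F=946688/208559 G=1840640/335439] → run C
t=18: vr[C=1795584/265655 D=768/205 F=946688/208559 G=1840640/335439] → run D
t=19: vr[C=1795584/265655 D=1024/205 F=946688/208559 G=1840640/335439] → run F
t=20: vr[C=1795584/265655 D=1024/205 F=1352704/208559 G=1840640/335439] → run D
t=21: vr[C=1795584/265655 D=256/41 F=1352704/208559 G=1840640/335439] → run G
t=22: vr[C=1795584/265655 D=256/41 F=1352704/208559 G=884224/111813] → run D
t=23: vr[C=1795584/265655 D=1536/205 F=1352704/208559 G=884224/111813] → run F
t=24: vr[C=1795584/265655 D=1536/205 F=1758720/208559 G=884224/111813] → run C
t=25: vr[C=2607616/265655 D=1536/205 F=1758720/208559 G=884224/111813] → run D
t=26: vr[C=2607616/265655 F=1758720/208559 G=884224/111813] → run G
t=27: vr[C=2607616/265655 F=1758720/208559 G=3464704/335439] → run F
t=28: vr[C=2607616/265655 F=2164736/208559 G=3464704/335439] → run C
t=29: vr[C=3419648/265655 F=2164736/208559 G=3464704/335439] → run G
t=30: vr[C=3419648/265655 F=2164736/208559] → run F
t=31: vr[C=3419648/265655 F=2570752/208559] → run F
t=32: vr[C=3419648/265655 F=2976768/208559] → run C
t=33: vr[C=846336/53131 F=2976768/208559] → run F
t=34: vr[C=846336/53131] → run C
t=35: (idle)
t=36: (idle)
t=37: (idle)

running at tick 27 = F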